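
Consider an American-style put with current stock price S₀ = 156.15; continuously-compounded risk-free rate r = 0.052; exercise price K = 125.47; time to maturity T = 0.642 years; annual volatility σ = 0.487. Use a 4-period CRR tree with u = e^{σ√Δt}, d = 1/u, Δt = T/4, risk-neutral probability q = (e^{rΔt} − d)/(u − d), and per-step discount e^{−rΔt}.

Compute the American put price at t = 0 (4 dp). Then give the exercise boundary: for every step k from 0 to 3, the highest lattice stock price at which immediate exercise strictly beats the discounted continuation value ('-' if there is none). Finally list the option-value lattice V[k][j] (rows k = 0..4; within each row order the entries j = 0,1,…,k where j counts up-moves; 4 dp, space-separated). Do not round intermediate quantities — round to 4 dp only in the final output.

price = 9.4802
boundary = - - - 86.9649
tree:
9.4802
15.5962 2.8265
24.9803 5.4054 0.0000
38.5051 10.3375 0.0000 0.0000
53.9197 19.7696 0.0000 0.0000 0.0000

params: Δt=0.16050 u=1.21544 d=0.82275 q=0.47272 e^(-rΔt)=0.99169
t_4 payoffs: 53.9197 19.7696 0.0000 0.0000 0.0000
t_3: node(3,0) S=86.9649 payoff=38.5051 vs cont=37.4623 → 38.5051 [stop]  node(3,1) S=128.4723 payoff=0.0000 vs cont=10.3375 → 10.3375 [wait]  node(3,2) S=189.7906 payoff=0.0000 vs cont=0.0000 → 0.0000 [wait]  node(3,3) S=280.3754 payoff=0.0000 vs cont=0.0000 → 0.0000 [wait]  ⇒ S*(3)=86.9649
t_2: node(2,0) S=105.7004 payoff=19.7696 vs cont=24.9803 → 24.9803 [wait]  node(2,1) S=156.1500 payoff=0.0000 vs cont=5.4054 → 5.4054 [wait]  node(2,2) S=230.6786 payoff=0.0000 vs cont=0.0000 → 0.0000 [wait]  ⇒ S*(2)=-
t_1: node(1,0) S=128.4723 payoff=0.0000 vs cont=15.5962 → 15.5962 [wait]  node(1,1) S=189.7906 payoff=0.0000 vs cont=2.8265 → 2.8265 [wait]  ⇒ S*(1)=-
t_0: node(0,0) S=156.1500 payoff=0.0000 vs cont=9.4802 → 9.4802 [wait]  ⇒ S*(0)=-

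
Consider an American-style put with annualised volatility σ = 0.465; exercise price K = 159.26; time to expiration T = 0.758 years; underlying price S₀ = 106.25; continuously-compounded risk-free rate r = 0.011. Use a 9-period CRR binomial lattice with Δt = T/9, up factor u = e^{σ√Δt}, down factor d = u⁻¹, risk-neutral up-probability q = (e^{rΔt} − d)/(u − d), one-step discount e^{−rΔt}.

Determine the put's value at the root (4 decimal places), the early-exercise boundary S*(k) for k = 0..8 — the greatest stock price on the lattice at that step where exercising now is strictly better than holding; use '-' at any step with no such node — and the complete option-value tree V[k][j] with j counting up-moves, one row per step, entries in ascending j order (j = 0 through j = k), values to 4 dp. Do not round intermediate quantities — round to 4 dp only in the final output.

Δt=0.08422  u=1.14448  d=0.87376  q=0.46974  discount=0.99907
step 9 (expiry): payoffs max(K−S,0) = 127.7198 117.9477 105.1481 88.3826 66.4229 37.6593 0.0000 0.0000 0.0000 0.0000
step 8: (k=8,j=0): S=36.0971, (K−S)⁺=123.1629, hold=123.0155 ⇒ V=123.1629 exercise | (k=8,j=1): S=47.2809, (K−S)⁺=111.9791, hold=111.8316 ⇒ V=111.9791 exercise | (k=8,j=2): S=61.9299, (K−S)⁺=97.3301, hold=97.1826 ⇒ V=97.3301 exercise | (k=8,j=3): S=81.1175, (K−S)⁺=78.1425, hold=77.9950 ⇒ V=78.1425 exercise | (k=8,j=4): S=106.2500, (K−S)⁺=53.0100, hold=52.8625 ⇒ V=53.0100 exercise | (k=8,j=5): S=139.1692, (K−S)⁺=20.0908, hold=19.9508 ⇒ V=20.0908 exercise | (k=8,j=6): S=182.2878, (K−S)⁺=0.0000, hold=0.0000 ⇒ V=0.0000 continue | (k=8,j=7): S=238.7656, (K−S)⁺=0.0000, hold=0.0000 ⇒ V=0.0000 continue | (k=8,j=8): S=312.7420, (K−S)⁺=0.0000, hold=0.0000 ⇒ V=0.0000 continue  boundary S*=139.1692
step 7: (k=7,j=0): S=41.3123, (K−S)⁺=117.9477, hold=117.8003 ⇒ V=117.9477 exercise | (k=7,j=1): S=54.1119, (K−S)⁺=105.1481, hold=105.0006 ⇒ V=105.1481 exercise | (k=7,j=2): S=70.8774, (K−S)⁺=88.3826, hold=88.2352 ⇒ V=88.3826 exercise | (k=7,j=3): S=92.8371, (K−S)⁺=66.4229, hold=66.2754 ⇒ V=66.4229 exercise | (k=7,j=4): S=121.6007, (K−S)⁺=37.6593, hold=37.5118 ⇒ V=37.6593 exercise | (k=7,j=5): S=159.2760, (K−S)⁺=0.0000, hold=10.6435 ⇒ V=10.6435 continue | (k=7,j=6): S=208.6242, (K−S)⁺=0.0000, hold=0.0000 ⇒ V=0.0000 continue | (k=7,j=7): S=273.2618, (K−S)⁺=0.0000, hold=0.0000 ⇒ V=0.0000 continue  boundary S*=121.6007
step 6: (k=6,j=0): S=47.2809, (K−S)⁺=111.9791, hold=111.8316 ⇒ V=111.9791 exercise | (k=6,j=1): S=61.9299, (K−S)⁺=97.3301, hold=97.1826 ⇒ V=97.3301 exercise | (k=6,j=2): S=81.1175, (K−S)⁺=78.1425, hold=77.9950 ⇒ V=78.1425 exercise | (k=6,j=3): S=106.2500, (K−S)⁺=53.0100, hold=52.8625 ⇒ V=53.0100 exercise | (k=6,j=4): S=139.1692, (K−S)⁺=20.0908, hold=24.9458 ⇒ V=24.9458 continue | (k=6,j=5): S=182.2878, (K−S)⁺=0.0000, hold=5.6386 ⇒ V=5.6386 continue | (k=6,j=6): S=238.7656, (K−S)⁺=0.0000, hold=0.0000 ⇒ V=0.0000 continue  boundary S*=106.2500
step 5: (k=5,j=0): S=54.1119, (K−S)⁺=105.1481, hold=105.0006 ⇒ V=105.1481 exercise | (k=5,j=1): S=70.8774, (K−S)⁺=88.3826, hold=88.2352 ⇒ V=88.3826 exercise | (k=5,j=2): S=92.8371, (K−S)⁺=66.4229, hold=66.2754 ⇒ V=66.4229 exercise | (k=5,j=3): S=121.6007, (K−S)⁺=37.6593, hold=39.7903 ⇒ V=39.7903 continue | (k=5,j=4): S=159.2760, (K−S)⁺=0.0000, hold=15.8618 ⇒ V=15.8618 continue | (k=5,j=5): S=208.6242, (K−S)⁺=0.0000, hold=2.9872 ⇒ V=2.9872 continue  boundary S*=92.8371
step 4: (k=4,j=0): S=61.9299, (K−S)⁺=97.3301, hold=97.1826 ⇒ V=97.3301 exercise | (k=4,j=1): S=81.1175, (K−S)⁺=78.1425, hold=77.9950 ⇒ V=78.1425 exercise | (k=4,j=2): S=106.2500, (K−S)⁺=53.0100, hold=53.8626 ⇒ V=53.8626 continue | (k=4,j=3): S=139.1692, (K−S)⁺=20.0908, hold=28.5237 ⇒ V=28.5237 continue | (k=4,j=4): S=182.2878, (K−S)⁺=0.0000, hold=9.8050 ⇒ V=9.8050 continue  boundary S*=81.1175
step 3: (k=3,j=0): S=70.8774, (K−S)⁺=88.3826, hold=88.2352 ⇒ V=88.3826 exercise | (k=3,j=1): S=92.8371, (K−S)⁺=66.4229, hold=66.6755 ⇒ V=66.6755 continue | (k=3,j=2): S=121.6007, (K−S)⁺=37.6593, hold=41.9211 ⇒ V=41.9211 continue | (k=3,j=3): S=159.2760, (K−S)⁺=0.0000, hold=19.7126 ⇒ V=19.7126 continue  boundary S*=70.8774
step 2: (k=2,j=0): S=81.1175, (K−S)⁺=78.1425, hold=78.1136 ⇒ V=78.1425 exercise | (k=2,j=1): S=106.2500, (K−S)⁺=53.0100, hold=54.9965 ⇒ V=54.9965 continue | (k=2,j=2): S=139.1692, (K−S)⁺=20.0908, hold=31.4598 ⇒ V=31.4598 continue  boundary S*=81.1175
step 1: (k=1,j=0): S=92.8371, (K−S)⁺=66.4229, hold=67.2076 ⇒ V=67.2076 continue | (k=1,j=1): S=121.6007, (K−S)⁺=37.6593, hold=43.8997 ⇒ V=43.8997 continue  boundary S*=-
step 0: (k=0,j=0): S=106.2500, (K−S)⁺=53.0100, hold=56.2069 ⇒ V=56.2069 continue  boundary S*=-

price = 56.2069
boundary = - - 81.1175 70.8774 81.1175 92.8371 106.2500 121.6007 139.1692
tree:
56.2069
67.2076 43.8997
78.1425 54.9965 31.4598
88.3826 66.6755 41.9211 19.7126
97.3301 78.1425 53.8626 28.5237 9.8050
105.1481 88.3826 66.4229 39.7903 15.8618 2.9872
111.9791 97.3301 78.1425 53.0100 24.9458 5.6386 0.0000
117.9477 105.1481 88.3826 66.4229 37.6593 10.6435 0.0000 0.0000
123.1629 111.9791 97.3301 78.1425 53.0100 20.0908 0.0000 0.0000 0.0000
127.7198 117.9477 105.1481 88.3826 66.4229 37.6593 0.0000 0.0000 0.0000 0.0000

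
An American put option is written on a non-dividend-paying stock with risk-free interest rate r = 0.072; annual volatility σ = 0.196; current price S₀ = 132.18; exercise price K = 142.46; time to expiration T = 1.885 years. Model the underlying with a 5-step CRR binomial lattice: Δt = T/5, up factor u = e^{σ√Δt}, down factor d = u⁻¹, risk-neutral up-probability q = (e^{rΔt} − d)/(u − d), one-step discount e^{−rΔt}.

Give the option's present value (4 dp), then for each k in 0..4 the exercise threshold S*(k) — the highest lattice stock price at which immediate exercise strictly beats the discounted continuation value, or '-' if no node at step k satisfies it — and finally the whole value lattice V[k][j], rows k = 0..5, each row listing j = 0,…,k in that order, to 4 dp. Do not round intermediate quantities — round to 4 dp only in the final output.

price = 13.6724
boundary = - 117.1927 103.9048 117.1927 132.1800
tree:
13.6724
25.2673 6.0571
38.5552 12.5953 1.6850
50.3364 25.2673 4.1620 0.0000
60.7819 38.5552 10.2800 0.0000 0.0000
70.0430 50.3364 25.2673 0.0000 0.0000 0.0000

Δt=0.37700, u=1.12789, d=0.88661, q=0.58400, disc=e^(-rΔt)=0.97322
k=5 terminal: V=max(K-S,0) → 70.0430 50.3364 25.2673 0.0000 0.0000 0.0000
k=4: j=0 S=81.6781 intr=60.7819 cont=56.9670 V=60.7819[EX]; j=1 S=103.9048 intr=38.5552 cont=34.7402 V=38.5552[EX]; j=2 S=132.1800 intr=10.2800 cont=10.2298 V=10.2800[EX]; j=3 S=168.1496 intr=0.0000 cont=0.0000 V=0.0000[hold]; j=4 S=213.9074 intr=0.0000 cont=0.0000 V=0.0000[hold]  S*(4)=132.1800
k=3: j=0 S=92.1236 intr=50.3364 cont=46.5215 V=50.3364[EX]; j=1 S=117.1927 intr=25.2673 cont=21.4523 V=25.2673[EX]; j=2 S=149.0839 intr=0.0000 cont=4.1620 V=4.1620[hold]; j=3 S=189.6535 intr=0.0000 cont=0.0000 V=0.0000[hold]  S*(3)=117.1927
k=2: j=0 S=103.9048 intr=38.5552 cont=34.7402 V=38.5552[EX]; j=1 S=132.1800 intr=10.2800 cont=12.5953 V=12.5953[hold]; j=2 S=168.1496 intr=0.0000 cont=1.6850 V=1.6850[hold]  S*(2)=103.9048
k=1: j=0 S=117.1927 intr=25.2673 cont=22.7683 V=25.2673[EX]; j=1 S=149.0839 intr=0.0000 cont=6.0571 V=6.0571[hold]  S*(1)=117.1927
k=0: j=0 S=132.1800 intr=10.2800 cont=13.6724 V=13.6724[hold]  S*(0)=-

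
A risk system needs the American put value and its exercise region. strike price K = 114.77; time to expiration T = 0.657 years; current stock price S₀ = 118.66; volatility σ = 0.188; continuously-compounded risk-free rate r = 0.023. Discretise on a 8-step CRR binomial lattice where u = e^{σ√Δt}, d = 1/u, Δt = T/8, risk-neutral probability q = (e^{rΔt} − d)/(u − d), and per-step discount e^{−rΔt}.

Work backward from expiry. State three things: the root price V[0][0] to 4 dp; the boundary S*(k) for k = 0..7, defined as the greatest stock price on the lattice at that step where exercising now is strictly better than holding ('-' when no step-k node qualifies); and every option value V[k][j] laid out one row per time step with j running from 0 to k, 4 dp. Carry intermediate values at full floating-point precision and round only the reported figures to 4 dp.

params: Δt=0.08213 u=1.05535 d=0.94755 q=0.50407 e^(-rΔt)=0.99811
t_8 payoffs: 37.6584 28.8853 19.1140 8.2311 0.0000 0.0000 0.0000 0.0000 0.0000
t_7: node(7,0) S=81.3800 payoff=33.3900 vs cont=33.1734 → 33.3900 [stop]  node(7,1) S=90.6388 payoff=24.1312 vs cont=23.9146 → 24.1312 [stop]  node(7,2) S=100.9509 payoff=13.8191 vs cont=13.6025 → 13.8191 [stop]  node(7,3) S=112.4362 payoff=2.3338 vs cont=4.0743 → 4.0743 [wait]  node(7,4) S=125.2283 payoff=0.0000 vs cont=0.0000 → 0.0000 [wait]  node(7,5) S=139.4757 payoff=0.0000 vs cont=0.0000 → 0.0000 [wait]  node(7,6) S=155.3441 payoff=0.0000 vs cont=0.0000 → 0.0000 [wait]  node(7,7) S=173.0178 payoff=0.0000 vs cont=0.0000 → 0.0000 [wait]  ⇒ S*(7)=100.9509
t_6: node(6,0) S=85.8847 payoff=28.8853 vs cont=28.6687 → 28.8853 [stop]  node(6,1) S=95.6560 payoff=19.1140 vs cont=18.8974 → 19.1140 [stop]  node(6,2) S=106.5389 payoff=8.2311 vs cont=8.8902 → 8.8902 [wait]  node(6,3) S=118.6600 payoff=0.0000 vs cont=2.0168 → 2.0168 [wait]  node(6,4) S=132.1601 payoff=0.0000 vs cont=0.0000 → 0.0000 [wait]  node(6,5) S=147.1962 payoff=0.0000 vs cont=0.0000 → 0.0000 [wait]  node(6,6) S=163.9429 payoff=0.0000 vs cont=0.0000 → 0.0000 [wait]  ⇒ S*(6)=95.6560
t_5: node(5,0) S=90.6388 payoff=24.1312 vs cont=23.9146 → 24.1312 [stop]  node(5,1) S=100.9509 payoff=13.8191 vs cont=13.9341 → 13.9341 [wait]  node(5,2) S=112.4362 payoff=2.3338 vs cont=5.4153 → 5.4153 [wait]  node(5,3) S=125.2283 payoff=0.0000 vs cont=0.9983 → 0.9983 [wait]  node(5,4) S=139.4757 payoff=0.0000 vs cont=0.0000 → 0.0000 [wait]  node(5,5) S=155.3441 payoff=0.0000 vs cont=0.0000 → 0.0000 [wait]  ⇒ S*(5)=90.6388
t_4: node(4,0) S=95.6560 payoff=19.1140 vs cont=18.9553 → 19.1140 [stop]  node(4,1) S=106.5389 payoff=8.2311 vs cont=9.6218 → 9.6218 [wait]  node(4,2) S=118.6600 payoff=0.0000 vs cont=3.1828 → 3.1828 [wait]  node(4,3) S=132.1601 payoff=0.0000 vs cont=0.4941 → 0.4941 [wait]  node(4,4) S=147.1962 payoff=0.0000 vs cont=0.0000 → 0.0000 [wait]  ⇒ S*(4)=95.6560
t_3: node(3,0) S=100.9509 payoff=13.8191 vs cont=14.3022 → 14.3022 [wait]  node(3,1) S=112.4362 payoff=2.3338 vs cont=6.3640 → 6.3640 [wait]  node(3,2) S=125.2283 payoff=0.0000 vs cont=1.8241 → 1.8241 [wait]  node(3,3) S=139.4757 payoff=0.0000 vs cont=0.2446 → 0.2446 [wait]  ⇒ S*(3)=-
t_2: node(2,0) S=106.5389 payoff=8.2311 vs cont=10.2814 → 10.2814 [wait]  node(2,1) S=118.6600 payoff=0.0000 vs cont=4.0679 → 4.0679 [wait]  node(2,2) S=132.1601 payoff=0.0000 vs cont=1.0260 → 1.0260 [wait]  ⇒ S*(2)=-
t_1: node(1,0) S=112.4362 payoff=2.3338 vs cont=7.1358 → 7.1358 [wait]  node(1,1) S=125.2283 payoff=0.0000 vs cont=2.5297 → 2.5297 [wait]  ⇒ S*(1)=-
t_0: node(0,0) S=118.6600 payoff=0.0000 vs cont=4.8049 → 4.8049 [wait]  ⇒ S*(0)=-

price = 4.8049
boundary = - - - - 95.6560 90.6388 95.6560 100.9509
tree:
4.8049
7.1358 2.5297
10.2814 4.0679 1.0260
14.3022 6.3640 1.8241 0.2446
19.1140 9.6218 3.1828 0.4941 0.0000
24.1312 13.9341 5.4153 0.9983 0.0000 0.0000
28.8853 19.1140 8.8902 2.0168 0.0000 0.0000 0.0000
33.3900 24.1312 13.8191 4.0743 0.0000 0.0000 0.0000 0.0000
37.6584 28.8853 19.1140 8.2311 0.0000 0.0000 0.0000 0.0000 0.0000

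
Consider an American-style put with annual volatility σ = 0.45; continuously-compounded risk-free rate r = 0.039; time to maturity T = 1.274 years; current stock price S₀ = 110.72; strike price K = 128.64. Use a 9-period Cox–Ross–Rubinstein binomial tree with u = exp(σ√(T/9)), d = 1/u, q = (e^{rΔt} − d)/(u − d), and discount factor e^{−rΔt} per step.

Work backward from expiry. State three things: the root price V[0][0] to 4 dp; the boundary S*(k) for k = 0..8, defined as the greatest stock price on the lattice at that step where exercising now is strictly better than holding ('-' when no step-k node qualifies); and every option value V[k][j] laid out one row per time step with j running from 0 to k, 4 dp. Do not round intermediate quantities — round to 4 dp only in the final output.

Δt=0.14156, u=1.18448, d=0.84425, q=0.47404, disc=e^(-rΔt)=0.99449
k=9 terminal: V=max(K-S,0) → 104.5153 94.7929 81.1525 62.0148 35.1647 0.0000 0.0000 0.0000 0.0000 0.0000
k=8: j=0 S=28.5754 intr=100.0646 cont=99.3564 V=100.0646[EX]; j=1 S=40.0913 intr=88.5487 cont=87.8405 V=88.5487[EX]; j=2 S=56.2482 intr=72.3918 cont=71.6835 V=72.3918[EX]; j=3 S=78.9164 intr=49.7236 cont=49.0153 V=49.7236[EX]; j=4 S=110.7200 intr=17.9200 cont=18.3932 V=18.3932[hold]; j=5 S=155.3405 intr=0.0000 cont=0.0000 V=0.0000[hold]; j=6 S=217.9431 intr=0.0000 cont=0.0000 V=0.0000[hold]; j=7 S=305.7748 intr=0.0000 cont=0.0000 V=0.0000[hold]; j=8 S=429.0029 intr=0.0000 cont=0.0000 V=0.0000[hold]  S*(8)=78.9164
k=7: j=0 S=33.8471 intr=94.7929 cont=94.0847 V=94.7929[EX]; j=1 S=47.4875 intr=81.1525 cont=80.4442 V=81.1525[EX]; j=2 S=66.6252 intr=62.0148 cont=61.3066 V=62.0148[EX]; j=3 S=93.4753 intr=35.1647 cont=34.6796 V=35.1647[EX]; j=4 S=131.1461 intr=0.0000 cont=9.6208 V=9.6208[hold]; j=5 S=183.9983 intr=0.0000 cont=0.0000 V=0.0000[hold]; j=6 S=258.1502 intr=0.0000 cont=0.0000 V=0.0000[hold]; j=7 S=362.1855 intr=0.0000 cont=0.0000 V=0.0000[hold]  S*(7)=93.4753
k=6: j=0 S=40.0913 intr=88.5487 cont=87.8405 V=88.5487[EX]; j=1 S=56.2482 intr=72.3918 cont=71.6835 V=72.3918[EX]; j=2 S=78.9164 intr=49.7236 cont=49.0153 V=49.7236[EX]; j=3 S=110.7200 intr=17.9200 cont=22.9288 V=22.9288[hold]; j=4 S=155.3405 intr=0.0000 cont=5.0322 V=5.0322[hold]; j=5 S=217.9431 intr=0.0000 cont=0.0000 V=0.0000[hold]; j=6 S=305.7748 intr=0.0000 cont=0.0000 V=0.0000[hold]  S*(6)=78.9164
k=5: j=0 S=47.4875 intr=81.1525 cont=80.4442 V=81.1525[EX]; j=1 S=66.6252 intr=62.0148 cont=61.3066 V=62.0148[EX]; j=2 S=93.4753 intr=35.1647 cont=36.8178 V=36.8178[hold]; j=3 S=131.1461 intr=0.0000 cont=14.3655 V=14.3655[hold]; j=4 S=183.9983 intr=0.0000 cont=2.6322 V=2.6322[hold]; j=5 S=258.1502 intr=0.0000 cont=0.0000 V=0.0000[hold]  S*(5)=66.6252
k=4: j=0 S=56.2482 intr=72.3918 cont=71.6835 V=72.3918[EX]; j=1 S=78.9164 intr=49.7236 cont=49.7947 V=49.7947[hold]; j=2 S=110.7200 intr=17.9200 cont=26.0303 V=26.0303[hold]; j=3 S=155.3405 intr=0.0000 cont=8.7549 V=8.7549[hold]; j=4 S=217.9431 intr=0.0000 cont=1.3768 V=1.3768[hold]  S*(4)=56.2482
k=3: j=0 S=66.6252 intr=62.0148 cont=61.3401 V=62.0148[EX]; j=1 S=93.4753 intr=35.1647 cont=38.3172 V=38.3172[hold]; j=2 S=131.1461 intr=0.0000 cont=17.7428 V=17.7428[hold]; j=3 S=183.9983 intr=0.0000 cont=5.2284 V=5.2284[hold]  S*(3)=66.6252
k=2: j=0 S=78.9164 intr=49.7236 cont=50.5015 V=50.5015[hold]; j=1 S=110.7200 intr=17.9200 cont=28.4067 V=28.4067[hold]; j=2 S=155.3405 intr=0.0000 cont=11.7454 V=11.7454[hold]  S*(2)=-
k=1: j=0 S=93.4753 intr=35.1647 cont=39.8072 V=39.8072[hold]; j=1 S=131.1461 intr=0.0000 cont=20.3956 V=20.3956[hold]  S*(1)=-
k=0: j=0 S=110.7200 intr=17.9200 cont=30.4367 V=30.4367[hold]  S*(0)=-

price = 30.4367
boundary = - - - 66.6252 56.2482 66.6252 78.9164 93.4753 78.9164
tree:
30.4367
39.8072 20.3956
50.5015 28.4067 11.7454
62.0148 38.3172 17.7428 5.2284
72.3918 49.7947 26.0303 8.7549 1.3768
81.1525 62.0148 36.8178 14.3655 2.6322 0.0000
88.5487 72.3918 49.7236 22.9288 5.0322 0.0000 0.0000
94.7929 81.1525 62.0148 35.1647 9.6208 0.0000 0.0000 0.0000
100.0646 88.5487 72.3918 49.7236 18.3932 0.0000 0.0000 0.0000 0.0000
104.5153 94.7929 81.1525 62.0148 35.1647 0.0000 0.0000 0.0000 0.0000 0.0000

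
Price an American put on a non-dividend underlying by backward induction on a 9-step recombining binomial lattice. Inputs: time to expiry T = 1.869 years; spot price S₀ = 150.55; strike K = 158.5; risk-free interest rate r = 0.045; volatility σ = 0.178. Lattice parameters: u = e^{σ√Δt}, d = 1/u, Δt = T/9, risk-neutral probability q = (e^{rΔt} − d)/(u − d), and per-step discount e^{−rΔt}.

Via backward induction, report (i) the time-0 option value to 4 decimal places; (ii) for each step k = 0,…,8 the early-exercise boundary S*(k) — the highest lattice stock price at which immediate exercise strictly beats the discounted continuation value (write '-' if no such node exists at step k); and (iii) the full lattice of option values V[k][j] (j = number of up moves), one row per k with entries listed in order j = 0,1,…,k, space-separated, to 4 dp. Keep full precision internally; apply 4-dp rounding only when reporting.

params: Δt=0.20767 u=1.08450 d=0.92209 q=0.53754 e^(-rΔt)=0.99070
t_9 payoffs: 85.9514 73.1733 58.1446 40.4688 19.6798 0.0000 0.0000 0.0000 0.0000 0.0000
t_8: node(8,0) S=78.6787 payoff=79.8213 vs cont=78.3471 → 79.8213 [stop]  node(8,1) S=92.5365 payoff=65.9635 vs cont=64.4893 → 65.9635 [stop]  node(8,2) S=108.8351 payoff=49.6649 vs cont=48.1906 → 49.6649 [stop]  node(8,3) S=128.0044 payoff=30.4956 vs cont=29.0213 → 30.4956 [stop]  node(8,4) S=150.5500 payoff=7.9500 vs cont=9.0164 → 9.0164 [wait]  node(8,5) S=177.0666 payoff=0.0000 vs cont=0.0000 → 0.0000 [wait]  node(8,6) S=208.2537 payoff=0.0000 vs cont=0.0000 → 0.0000 [wait]  node(8,7) S=244.9337 payoff=0.0000 vs cont=0.0000 → 0.0000 [wait]  node(8,8) S=288.0743 payoff=0.0000 vs cont=0.0000 → 0.0000 [wait]  ⇒ S*(8)=128.0044
t_7: node(7,0) S=85.3267 payoff=73.1733 vs cont=71.6990 → 73.1733 [stop]  node(7,1) S=100.3554 payoff=58.1446 vs cont=56.6703 → 58.1446 [stop]  node(7,2) S=118.0312 payoff=40.4688 vs cont=38.9945 → 40.4688 [stop]  node(7,3) S=138.8202 payoff=19.6798 vs cont=18.7734 → 19.6798 [stop]  node(7,4) S=163.2709 payoff=0.0000 vs cont=4.1309 → 4.1309 [wait]  node(7,5) S=192.0281 payoff=0.0000 vs cont=0.0000 → 0.0000 [wait]  node(7,6) S=225.8503 payoff=0.0000 vs cont=0.0000 → 0.0000 [wait]  node(7,7) S=265.6297 payoff=0.0000 vs cont=0.0000 → 0.0000 [wait]  ⇒ S*(7)=138.8202
t_6: node(6,0) S=92.5365 payoff=65.9635 vs cont=64.4893 → 65.9635 [stop]  node(6,1) S=108.8351 payoff=49.6649 vs cont=48.1906 → 49.6649 [stop]  node(6,2) S=128.0044 payoff=30.4956 vs cont=29.0213 → 30.4956 [stop]  node(6,3) S=150.5500 payoff=7.9500 vs cont=11.2163 → 11.2163 [wait]  node(6,4) S=177.0666 payoff=0.0000 vs cont=1.8926 → 1.8926 [wait]  node(6,5) S=208.2537 payoff=0.0000 vs cont=0.0000 → 0.0000 [wait]  node(6,6) S=244.9337 payoff=0.0000 vs cont=0.0000 → 0.0000 [wait]  ⇒ S*(6)=128.0044
t_5: node(5,0) S=100.3554 payoff=58.1446 vs cont=56.6703 → 58.1446 [stop]  node(5,1) S=118.0312 payoff=40.4688 vs cont=38.9945 → 40.4688 [stop]  node(5,2) S=138.8202 payoff=19.6798 vs cont=19.9449 → 19.9449 [wait]  node(5,3) S=163.2709 payoff=0.0000 vs cont=6.1467 → 6.1467 [wait]  node(5,4) S=192.0281 payoff=0.0000 vs cont=0.8671 → 0.8671 [wait]  node(5,5) S=225.8503 payoff=0.0000 vs cont=0.0000 → 0.0000 [wait]  ⇒ S*(5)=118.0312
t_4: node(4,0) S=108.8351 payoff=49.6649 vs cont=48.1906 → 49.6649 [stop]  node(4,1) S=128.0044 payoff=30.4956 vs cont=29.1626 → 30.4956 [stop]  node(4,2) S=150.5500 payoff=7.9500 vs cont=12.4113 → 12.4113 [wait]  node(4,3) S=177.0666 payoff=0.0000 vs cont=3.2779 → 3.2779 [wait]  node(4,4) S=208.2537 payoff=0.0000 vs cont=0.3973 → 0.3973 [wait]  ⇒ S*(4)=128.0044
t_3: node(3,0) S=118.0312 payoff=40.4688 vs cont=38.9945 → 40.4688 [stop]  node(3,1) S=138.8202 payoff=19.6798 vs cont=20.5813 → 20.5813 [wait]  node(3,2) S=163.2709 payoff=0.0000 vs cont=7.4319 → 7.4319 [wait]  node(3,3) S=192.0281 payoff=0.0000 vs cont=1.7134 → 1.7134 [wait]  ⇒ S*(3)=118.0312
t_2: node(2,0) S=128.0044 payoff=30.4956 vs cont=29.5015 → 30.4956 [stop]  node(2,1) S=150.5500 payoff=7.9500 vs cont=13.3873 → 13.3873 [wait]  node(2,2) S=177.0666 payoff=0.0000 vs cont=4.3174 → 4.3174 [wait]  ⇒ S*(2)=128.0044
t_1: node(1,0) S=138.8202 payoff=19.6798 vs cont=21.1011 → 21.1011 [wait]  node(1,1) S=163.2709 payoff=0.0000 vs cont=8.4327 → 8.4327 [wait]  ⇒ S*(1)=-
t_0: node(0,0) S=150.5500 payoff=7.9500 vs cont=14.1583 → 14.1583 [wait]  ⇒ S*(0)=-

price = 14.1583
boundary = - - 128.0044 118.0312 128.0044 118.0312 128.0044 138.8202 128.0044
tree:
14.1583
21.1011 8.4327
30.4956 13.3873 4.3174
40.4688 20.5813 7.4319 1.7134
49.6649 30.4956 12.4113 3.2779 0.3973
58.1446 40.4688 19.9449 6.1467 0.8671 0.0000
65.9635 49.6649 30.4956 11.2163 1.8926 0.0000 0.0000
73.1733 58.1446 40.4688 19.6798 4.1309 0.0000 0.0000 0.0000
79.8213 65.9635 49.6649 30.4956 9.0164 0.0000 0.0000 0.0000 0.0000
85.9514 73.1733 58.1446 40.4688 19.6798 0.0000 0.0000 0.0000 0.0000 0.0000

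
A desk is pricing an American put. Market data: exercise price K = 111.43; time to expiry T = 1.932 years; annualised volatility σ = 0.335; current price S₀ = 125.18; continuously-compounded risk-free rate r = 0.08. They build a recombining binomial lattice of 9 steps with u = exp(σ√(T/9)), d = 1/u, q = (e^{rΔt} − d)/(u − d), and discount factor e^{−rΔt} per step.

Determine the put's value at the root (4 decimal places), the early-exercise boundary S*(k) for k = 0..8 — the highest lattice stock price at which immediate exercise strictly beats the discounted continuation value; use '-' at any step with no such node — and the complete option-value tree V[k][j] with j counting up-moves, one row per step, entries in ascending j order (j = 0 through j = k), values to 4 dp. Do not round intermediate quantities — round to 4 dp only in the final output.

params: Δt=0.21467 u=1.16791 d=0.85623 q=0.51685 e^(-rΔt)=0.98297
t_9 payoffs: 80.4656 69.1944 53.8204 32.8502 4.2467 0.0000 0.0000 0.0000 0.0000 0.0000
t_8: node(8,0) S=36.1635 payoff=75.2665 vs cont=73.3692 → 75.2665 [stop]  node(8,1) S=49.3273 payoff=62.1027 vs cont=60.2055 → 62.1027 [stop]  node(8,2) S=67.2826 payoff=44.1474 vs cont=42.2501 → 44.1474 [stop]  node(8,3) S=91.7739 payoff=19.6561 vs cont=17.7589 → 19.6561 [stop]  node(8,4) S=125.1800 payoff=0.0000 vs cont=2.0169 → 2.0169 [wait]  node(8,5) S=170.7462 payoff=0.0000 vs cont=0.0000 → 0.0000 [wait]  node(8,6) S=232.8986 payoff=0.0000 vs cont=0.0000 → 0.0000 [wait]  node(8,7) S=317.6749 payoff=0.0000 vs cont=0.0000 → 0.0000 [wait]  node(8,8) S=433.3102 payoff=0.0000 vs cont=0.0000 → 0.0000 [wait]  ⇒ S*(8)=91.7739
t_7: node(7,0) S=42.2356 payoff=69.1944 vs cont=67.2971 → 69.1944 [stop]  node(7,1) S=57.6096 payoff=53.8204 vs cont=51.9231 → 53.8204 [stop]  node(7,2) S=78.5798 payoff=32.8502 vs cont=30.9529 → 32.8502 [stop]  node(7,3) S=107.1833 payoff=4.2467 vs cont=10.3598 → 10.3598 [wait]  node(7,4) S=146.1985 payoff=0.0000 vs cont=0.9579 → 0.9579 [wait]  node(7,5) S=199.4155 payoff=0.0000 vs cont=0.0000 → 0.0000 [wait]  node(7,6) S=272.0038 payoff=0.0000 vs cont=0.0000 → 0.0000 [wait]  node(7,7) S=371.0145 payoff=0.0000 vs cont=0.0000 → 0.0000 [wait]  ⇒ S*(7)=78.5798
t_6: node(6,0) S=49.3273 payoff=62.1027 vs cont=60.2055 → 62.1027 [stop]  node(6,1) S=67.2826 payoff=44.1474 vs cont=42.2501 → 44.1474 [stop]  node(6,2) S=91.7739 payoff=19.6561 vs cont=20.8646 → 20.8646 [wait]  node(6,3) S=125.1800 payoff=0.0000 vs cont=5.4068 → 5.4068 [wait]  node(6,4) S=170.7462 payoff=0.0000 vs cont=0.4549 → 0.4549 [wait]  node(6,5) S=232.8986 payoff=0.0000 vs cont=0.0000 → 0.0000 [wait]  node(6,6) S=317.6749 payoff=0.0000 vs cont=0.0000 → 0.0000 [wait]  ⇒ S*(6)=67.2826
t_5: node(5,0) S=57.6096 payoff=53.8204 vs cont=51.9231 → 53.8204 [stop]  node(5,1) S=78.5798 payoff=32.8502 vs cont=31.5669 → 32.8502 [stop]  node(5,2) S=107.1833 payoff=4.2467 vs cont=12.6560 → 12.6560 [wait]  node(5,3) S=146.1985 payoff=0.0000 vs cont=2.7989 → 2.7989 [wait]  node(5,4) S=199.4155 payoff=0.0000 vs cont=0.2160 → 0.2160 [wait]  node(5,5) S=272.0038 payoff=0.0000 vs cont=0.0000 → 0.0000 [wait]  ⇒ S*(5)=78.5798
t_4: node(4,0) S=67.2826 payoff=44.1474 vs cont=42.2501 → 44.1474 [stop]  node(4,1) S=91.7739 payoff=19.6561 vs cont=22.0312 → 22.0312 [wait]  node(4,2) S=125.1800 payoff=0.0000 vs cont=7.4326 → 7.4326 [wait]  node(4,3) S=170.7462 payoff=0.0000 vs cont=1.4390 → 1.4390 [wait]  node(4,4) S=232.8986 payoff=0.0000 vs cont=0.1026 → 0.1026 [wait]  ⇒ S*(4)=67.2826
t_3: node(3,0) S=78.5798 payoff=32.8502 vs cont=32.1595 → 32.8502 [stop]  node(3,1) S=107.1833 payoff=4.2467 vs cont=14.2392 → 14.2392 [wait]  node(3,2) S=146.1985 payoff=0.0000 vs cont=4.2610 → 4.2610 [wait]  node(3,3) S=199.4155 payoff=0.0000 vs cont=0.7356 → 0.7356 [wait]  ⇒ S*(3)=78.5798
t_2: node(2,0) S=91.7739 payoff=19.6561 vs cont=22.8356 → 22.8356 [wait]  node(2,1) S=125.1800 payoff=0.0000 vs cont=8.9274 → 8.9274 [wait]  node(2,2) S=170.7462 payoff=0.0000 vs cont=2.3974 → 2.3974 [wait]  ⇒ S*(2)=-
t_1: node(1,0) S=107.1833 payoff=4.2467 vs cont=15.3807 → 15.3807 [wait]  node(1,1) S=146.1985 payoff=0.0000 vs cont=5.4578 → 5.4578 [wait]  ⇒ S*(1)=-
t_0: node(0,0) S=125.1800 payoff=0.0000 vs cont=10.0775 → 10.0775 [wait]  ⇒ S*(0)=-

price = 10.0775
boundary = - - - 78.5798 67.2826 78.5798 67.2826 78.5798 91.7739
tree:
10.0775
15.3807 5.4578
22.8356 8.9274 2.3974
32.8502 14.2392 4.2610 0.7356
44.1474 22.0312 7.4326 1.4390 0.1026
53.8204 32.8502 12.6560 2.7989 0.2160 0.0000
62.1027 44.1474 20.8646 5.4068 0.4549 0.0000 0.0000
69.1944 53.8204 32.8502 10.3598 0.9579 0.0000 0.0000 0.0000
75.2665 62.1027 44.1474 19.6561 2.0169 0.0000 0.0000 0.0000 0.0000
80.4656 69.1944 53.8204 32.8502 4.2467 0.0000 0.0000 0.0000 0.0000 0.0000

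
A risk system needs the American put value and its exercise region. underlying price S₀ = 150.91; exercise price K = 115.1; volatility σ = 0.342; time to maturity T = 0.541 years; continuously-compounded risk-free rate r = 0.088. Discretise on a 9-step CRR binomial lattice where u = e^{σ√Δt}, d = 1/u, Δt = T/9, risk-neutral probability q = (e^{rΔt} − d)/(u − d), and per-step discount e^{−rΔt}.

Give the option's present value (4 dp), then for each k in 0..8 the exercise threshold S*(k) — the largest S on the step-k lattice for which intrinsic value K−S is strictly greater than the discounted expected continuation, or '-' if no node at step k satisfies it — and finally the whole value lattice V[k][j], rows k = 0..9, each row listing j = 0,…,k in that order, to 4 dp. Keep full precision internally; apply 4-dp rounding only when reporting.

Δt=0.06011  u=1.08747  d=0.91957  q=0.51064  discount=0.99472
step 9 (expiry): payoffs max(K−S,0) = 44.1459 31.1910 15.8707 0.0000 0.0000 0.0000 0.0000 0.0000 0.0000 0.0000
step 8: (k=8,j=0): S=77.1601, (K−S)⁺=37.9399, hold=37.3326 ⇒ V=37.9399 exercise | (k=8,j=1): S=91.2482, (K−S)⁺=23.8518, hold=23.2446 ⇒ V=23.8518 exercise | (k=8,j=2): S=107.9085, (K−S)⁺=7.1915, hold=7.7255 ⇒ V=7.7255 continue | (k=8,j=3): S=127.6106, (K−S)⁺=0.0000, hold=0.0000 ⇒ V=0.0000 continue | (k=8,j=4): S=150.9100, (K−S)⁺=0.0000, hold=0.0000 ⇒ V=0.0000 continue | (k=8,j=5): S=178.4634, (K−S)⁺=0.0000, hold=0.0000 ⇒ V=0.0000 continue | (k=8,j=6): S=211.0477, (K−S)⁺=0.0000, hold=0.0000 ⇒ V=0.0000 continue | (k=8,j=7): S=249.5812, (K−S)⁺=0.0000, hold=0.0000 ⇒ V=0.0000 continue | (k=8,j=8): S=295.1502, (K−S)⁺=0.0000, hold=0.0000 ⇒ V=0.0000 continue  boundary S*=91.2482
step 7: (k=7,j=0): S=83.9090, (K−S)⁺=31.1910, hold=30.5837 ⇒ V=31.1910 exercise | (k=7,j=1): S=99.2293, (K−S)⁺=15.8707, hold=15.5347 ⇒ V=15.8707 exercise | (k=7,j=2): S=117.3468, (K−S)⁺=0.0000, hold=3.7606 ⇒ V=3.7606 continue | (k=7,j=3): S=138.7722, (K−S)⁺=0.0000, hold=0.0000 ⇒ V=0.0000 continue | (k=7,j=4): S=164.1095, (K−S)⁺=0.0000, hold=0.0000 ⇒ V=0.0000 continue | (k=7,j=5): S=194.0729, (K−S)⁺=0.0000, hold=0.0000 ⇒ V=0.0000 continue | (k=7,j=6): S=229.5071, (K−S)⁺=0.0000, hold=0.0000 ⇒ V=0.0000 continue | (k=7,j=7): S=271.4110, (K−S)⁺=0.0000, hold=0.0000 ⇒ V=0.0000 continue  boundary S*=99.2293
step 6: (k=6,j=0): S=91.2482, (K−S)⁺=23.8518, hold=23.2446 ⇒ V=23.8518 exercise | (k=6,j=1): S=107.9085, (K−S)⁺=7.1915, hold=9.6357 ⇒ V=9.6357 continue | (k=6,j=2): S=127.6106, (K−S)⁺=0.0000, hold=1.8306 ⇒ V=1.8306 continue | (k=6,j=3): S=150.9100, (K−S)⁺=0.0000, hold=0.0000 ⇒ V=0.0000 continue | (k=6,j=4): S=178.4634, (K−S)⁺=0.0000, hold=0.0000 ⇒ V=0.0000 continue | (k=6,j=5): S=211.0477, (K−S)⁺=0.0000, hold=0.0000 ⇒ V=0.0000 continue | (k=6,j=6): S=249.5812, (K−S)⁺=0.0000, hold=0.0000 ⇒ V=0.0000 continue  boundary S*=91.2482
step 5: (k=5,j=0): S=99.2293, (K−S)⁺=15.8707, hold=16.5050 ⇒ V=16.5050 continue | (k=5,j=1): S=117.3468, (K−S)⁺=0.0000, hold=5.6203 ⇒ V=5.6203 continue | (k=5,j=2): S=138.7722, (K−S)⁺=0.0000, hold=0.8911 ⇒ V=0.8911 continue | (k=5,j=3): S=164.1095, (K−S)⁺=0.0000, hold=0.0000 ⇒ V=0.0000 continue | (k=5,j=4): S=194.0729, (K−S)⁺=0.0000, hold=0.0000 ⇒ V=0.0000 continue | (k=5,j=5): S=229.5071, (K−S)⁺=0.0000, hold=0.0000 ⇒ V=0.0000 continue  boundary S*=-
step 4: (k=4,j=0): S=107.9085, (K−S)⁺=7.1915, hold=10.8891 ⇒ V=10.8891 continue | (k=4,j=1): S=127.6106, (K−S)⁺=0.0000, hold=3.1885 ⇒ V=3.1885 continue | (k=4,j=2): S=150.9100, (K−S)⁺=0.0000, hold=0.4338 ⇒ V=0.4338 continue | (k=4,j=3): S=178.4634, (K−S)⁺=0.0000, hold=0.0000 ⇒ V=0.0000 continue | (k=4,j=4): S=211.0477, (K−S)⁺=0.0000, hold=0.0000 ⇒ V=0.0000 continue  boundary S*=-
step 3: (k=3,j=0): S=117.3468, (K−S)⁺=0.0000, hold=6.9201 ⇒ V=6.9201 continue | (k=3,j=1): S=138.7722, (K−S)⁺=0.0000, hold=1.7724 ⇒ V=1.7724 continue | (k=3,j=2): S=164.1095, (K−S)⁺=0.0000, hold=0.2111 ⇒ V=0.2111 continue | (k=3,j=3): S=194.0729, (K−S)⁺=0.0000, hold=0.0000 ⇒ V=0.0000 continue  boundary S*=-
step 2: (k=2,j=0): S=127.6106, (K−S)⁺=0.0000, hold=4.2689 ⇒ V=4.2689 continue | (k=2,j=1): S=150.9100, (K−S)⁺=0.0000, hold=0.9700 ⇒ V=0.9700 continue | (k=2,j=2): S=178.4634, (K−S)⁺=0.0000, hold=0.1028 ⇒ V=0.1028 continue  boundary S*=-
step 1: (k=1,j=0): S=138.7722, (K−S)⁺=0.0000, hold=2.5707 ⇒ V=2.5707 continue | (k=1,j=1): S=164.1095, (K−S)⁺=0.0000, hold=0.5244 ⇒ V=0.5244 continue  boundary S*=-
step 0: (k=0,j=0): S=150.9100, (K−S)⁺=0.0000, hold=1.5177 ⇒ V=1.5177 continue  boundary S*=-

price = 1.5177
boundary = - - - - - - 91.2482 99.2293 91.2482
tree:
1.5177
2.5707 0.5244
4.2689 0.9700 0.1028
6.9201 1.7724 0.2111 0.0000
10.8891 3.1885 0.4338 0.0000 0.0000
16.5050 5.6203 0.8911 0.0000 0.0000 0.0000
23.8518 9.6357 1.8306 0.0000 0.0000 0.0000 0.0000
31.1910 15.8707 3.7606 0.0000 0.0000 0.0000 0.0000 0.0000
37.9399 23.8518 7.7255 0.0000 0.0000 0.0000 0.0000 0.0000 0.0000
44.1459 31.1910 15.8707 0.0000 0.0000 0.0000 0.0000 0.0000 0.0000 0.0000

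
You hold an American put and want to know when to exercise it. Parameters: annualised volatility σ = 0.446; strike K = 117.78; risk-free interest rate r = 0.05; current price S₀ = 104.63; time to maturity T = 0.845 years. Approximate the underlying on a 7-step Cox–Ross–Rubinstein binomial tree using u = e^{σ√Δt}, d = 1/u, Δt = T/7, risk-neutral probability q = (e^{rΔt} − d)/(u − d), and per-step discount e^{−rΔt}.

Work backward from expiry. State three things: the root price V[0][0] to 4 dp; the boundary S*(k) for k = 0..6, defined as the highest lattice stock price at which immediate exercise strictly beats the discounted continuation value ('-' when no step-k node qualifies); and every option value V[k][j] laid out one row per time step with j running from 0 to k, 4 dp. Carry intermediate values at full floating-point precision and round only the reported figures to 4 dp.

Δt=0.12071, u=1.16761, d=0.85645, q=0.48079, disc=e^(-rΔt)=0.99398
k=7 terminal: V=max(K-S,0) → 82.4150 69.5665 52.0500 28.1695 0.0000 0.0000 0.0000 0.0000
k=6: j=0 S=41.2925 intr=76.4875 cont=75.7787 V=76.4875[EX]; j=1 S=56.2946 intr=61.4854 cont=60.7767 V=61.4854[EX]; j=2 S=76.7470 intr=41.0330 cont=40.3243 V=41.0330[EX]; j=3 S=104.6300 intr=13.1500 cont=14.5378 V=14.5378[hold]; j=4 S=142.6432 intr=0.0000 cont=0.0000 V=0.0000[hold]; j=5 S=194.4670 intr=0.0000 cont=0.0000 V=0.0000[hold]; j=6 S=265.1190 intr=0.0000 cont=0.0000 V=0.0000[hold]  S*(6)=76.7470
k=5: j=0 S=48.2135 intr=69.5665 cont=68.8577 V=69.5665[EX]; j=1 S=65.7300 intr=52.0500 cont=51.3412 V=52.0500[EX]; j=2 S=89.6105 intr=28.1695 cont=28.1240 V=28.1695[EX]; j=3 S=122.1669 intr=0.0000 cont=7.5027 V=7.5027[hold]; j=4 S=166.5515 intr=0.0000 cont=0.0000 V=0.0000[hold]; j=5 S=227.0614 intr=0.0000 cont=0.0000 V=0.0000[hold]  S*(5)=89.6105
k=4: j=0 S=56.2946 intr=61.4854 cont=60.7767 V=61.4854[EX]; j=1 S=76.7470 intr=41.0330 cont=40.3243 V=41.0330[EX]; j=2 S=104.6300 intr=13.1500 cont=18.1233 V=18.1233[hold]; j=3 S=142.6432 intr=0.0000 cont=3.8720 V=3.8720[hold]; j=4 S=194.4670 intr=0.0000 cont=0.0000 V=0.0000[hold]  S*(4)=76.7470
k=3: j=0 S=65.7300 intr=52.0500 cont=51.3412 V=52.0500[EX]; j=1 S=89.6105 intr=28.1695 cont=29.8375 V=29.8375[hold]; j=2 S=122.1669 intr=0.0000 cont=11.2035 V=11.2035[hold]; j=3 S=166.5515 intr=0.0000 cont=1.9983 V=1.9983[hold]  S*(3)=65.7300
k=2: j=0 S=76.7470 intr=41.0330 cont=41.1214 V=41.1214[hold]; j=1 S=104.6300 intr=13.1500 cont=20.7528 V=20.7528[hold]; j=2 S=142.6432 intr=0.0000 cont=6.7369 V=6.7369[hold]  S*(2)=-
k=1: j=0 S=89.6105 intr=28.1695 cont=31.1398 V=31.1398[hold]; j=1 S=122.1669 intr=0.0000 cont=13.9297 V=13.9297[hold]  S*(1)=-
k=0: j=0 S=104.6300 intr=13.1500 cont=22.7277 V=22.7277[hold]  S*(0)=-

price = 22.7277
boundary = - - - 65.7300 76.7470 89.6105 76.7470
tree:
22.7277
31.1398 13.9297
41.1214 20.7528 6.7369
52.0500 29.8375 11.2035 1.9983
61.4854 41.0330 18.1233 3.8720 0.0000
69.5665 52.0500 28.1695 7.5027 0.0000 0.0000
76.4875 61.4854 41.0330 14.5378 0.0000 0.0000 0.0000
82.4150 69.5665 52.0500 28.1695 0.0000 0.0000 0.0000 0.0000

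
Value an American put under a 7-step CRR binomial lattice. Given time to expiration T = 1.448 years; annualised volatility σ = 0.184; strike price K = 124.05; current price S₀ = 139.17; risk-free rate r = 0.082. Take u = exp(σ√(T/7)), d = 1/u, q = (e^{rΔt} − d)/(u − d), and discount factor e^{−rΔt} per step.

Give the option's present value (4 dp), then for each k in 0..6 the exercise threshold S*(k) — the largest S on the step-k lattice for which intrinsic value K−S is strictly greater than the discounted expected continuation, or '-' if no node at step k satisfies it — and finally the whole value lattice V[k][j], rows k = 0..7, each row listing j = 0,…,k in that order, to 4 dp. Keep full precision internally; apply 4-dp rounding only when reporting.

params: Δt=0.20686 u=1.08729 d=0.91972 q=0.58118 e^(-rΔt)=0.98318
t_7 payoffs: 46.5798 32.4651 15.7789 0.0000 0.0000 0.0000 0.0000 0.0000
t_6: node(6,0) S=84.2324 payoff=39.8176 vs cont=37.7312 → 39.8176 [stop]  node(6,1) S=99.5791 payoff=24.4709 vs cont=22.3845 → 24.4709 [stop]  node(6,2) S=117.7218 payoff=6.3282 vs cont=6.4974 → 6.4974 [wait]  node(6,3) S=139.1700 payoff=0.0000 vs cont=0.0000 → 0.0000 [wait]  node(6,4) S=164.5260 payoff=0.0000 vs cont=0.0000 → 0.0000 [wait]  node(6,5) S=194.5016 payoff=0.0000 vs cont=0.0000 → 0.0000 [wait]  node(6,6) S=229.9386 payoff=0.0000 vs cont=0.0000 → 0.0000 [wait]  ⇒ S*(6)=99.5791
t_5: node(5,0) S=91.5849 payoff=32.4651 vs cont=30.3787 → 32.4651 [stop]  node(5,1) S=108.2711 payoff=15.7789 vs cont=13.7892 → 15.7789 [stop]  node(5,2) S=127.9974 payoff=0.0000 vs cont=2.6755 → 2.6755 [wait]  node(5,3) S=151.3178 payoff=0.0000 vs cont=0.0000 → 0.0000 [wait]  node(5,4) S=178.8870 payoff=0.0000 vs cont=0.0000 → 0.0000 [wait]  node(5,5) S=211.4792 payoff=0.0000 vs cont=0.0000 → 0.0000 [wait]  ⇒ S*(5)=108.2711
t_4: node(4,0) S=99.5791 payoff=24.4709 vs cont=22.3845 → 24.4709 [stop]  node(4,1) S=117.7218 payoff=6.3282 vs cont=8.0261 → 8.0261 [wait]  node(4,2) S=139.1700 payoff=0.0000 vs cont=1.1017 → 1.1017 [wait]  node(4,3) S=164.5260 payoff=0.0000 vs cont=0.0000 → 0.0000 [wait]  node(4,4) S=194.5016 payoff=0.0000 vs cont=0.0000 → 0.0000 [wait]  ⇒ S*(4)=99.5791
t_3: node(3,0) S=108.2711 payoff=15.7789 vs cont=14.6627 → 15.7789 [stop]  node(3,1) S=127.9974 payoff=0.0000 vs cont=3.9345 → 3.9345 [wait]  node(3,2) S=151.3178 payoff=0.0000 vs cont=0.4536 → 0.4536 [wait]  node(3,3) S=178.8870 payoff=0.0000 vs cont=0.0000 → 0.0000 [wait]  ⇒ S*(3)=108.2711
t_2: node(2,0) S=117.7218 payoff=6.3282 vs cont=8.7455 → 8.7455 [wait]  node(2,1) S=139.1700 payoff=0.0000 vs cont=1.8793 → 1.8793 [wait]  node(2,2) S=164.5260 payoff=0.0000 vs cont=0.1868 → 0.1868 [wait]  ⇒ S*(2)=-
t_1: node(1,0) S=127.9974 payoff=0.0000 vs cont=4.6751 → 4.6751 [wait]  node(1,1) S=151.3178 payoff=0.0000 vs cont=0.8806 → 0.8806 [wait]  ⇒ S*(1)=-
t_0: node(0,0) S=139.1700 payoff=0.0000 vs cont=2.4283 → 2.4283 [wait]  ⇒ S*(0)=-

price = 2.4283
boundary = - - - 108.2711 99.5791 108.2711 99.5791
tree:
2.4283
4.6751 0.8806
8.7455 1.8793 0.1868
15.7789 3.9345 0.4536 0.0000
24.4709 8.0261 1.1017 0.0000 0.0000
32.4651 15.7789 2.6755 0.0000 0.0000 0.0000
39.8176 24.4709 6.4974 0.0000 0.0000 0.0000 0.0000
46.5798 32.4651 15.7789 0.0000 0.0000 0.0000 0.0000 0.0000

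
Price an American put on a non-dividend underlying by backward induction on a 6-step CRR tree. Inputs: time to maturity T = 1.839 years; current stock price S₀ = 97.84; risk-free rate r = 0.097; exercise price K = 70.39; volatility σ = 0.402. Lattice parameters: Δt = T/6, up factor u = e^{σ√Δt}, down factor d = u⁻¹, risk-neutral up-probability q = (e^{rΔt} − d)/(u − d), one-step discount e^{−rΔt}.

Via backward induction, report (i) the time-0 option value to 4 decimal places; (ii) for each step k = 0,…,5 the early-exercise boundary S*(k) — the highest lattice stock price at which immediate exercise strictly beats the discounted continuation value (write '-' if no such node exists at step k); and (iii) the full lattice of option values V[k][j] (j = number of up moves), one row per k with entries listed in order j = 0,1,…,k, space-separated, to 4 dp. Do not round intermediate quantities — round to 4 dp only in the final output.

Δt=0.30650, u=1.24927, d=0.80047, q=0.51183, disc=e^(-rΔt)=0.97071
k=6 terminal: V=max(K-S,0) → 44.6514 30.2206 7.6989 0.0000 0.0000 0.0000 0.0000
k=5: j=0 S=32.1544 intr=38.2356 cont=36.1737 V=38.2356[EX]; j=1 S=50.1823 intr=20.2077 cont=18.1458 V=20.2077[EX]; j=2 S=78.3179 intr=0.0000 cont=3.6483 V=3.6483[hold]; j=3 S=122.2283 intr=0.0000 cont=0.0000 V=0.0000[hold]; j=4 S=190.7578 intr=0.0000 cont=0.0000 V=0.0000[hold]; j=5 S=297.7096 intr=0.0000 cont=0.0000 V=0.0000[hold]  S*(5)=50.1823
k=4: j=0 S=40.1694 intr=30.2206 cont=28.1587 V=30.2206[EX]; j=1 S=62.6911 intr=7.6989 cont=11.3885 V=11.3885[hold]; j=2 S=97.8400 intr=0.0000 cont=1.7288 V=1.7288[hold]; j=3 S=152.6958 intr=0.0000 cont=0.0000 V=0.0000[hold]; j=4 S=238.3074 intr=0.0000 cont=0.0000 V=0.0000[hold]  S*(4)=40.1694
k=3: j=0 S=50.1823 intr=20.2077 cont=19.9789 V=20.2077[EX]; j=1 S=78.3179 intr=0.0000 cont=6.2556 V=6.2556[hold]; j=2 S=122.2283 intr=0.0000 cont=0.8192 V=0.8192[hold]; j=3 S=190.7578 intr=0.0000 cont=0.0000 V=0.0000[hold]  S*(3)=50.1823
k=2: j=0 S=62.6911 intr=7.6989 cont=12.6839 V=12.6839[hold]; j=1 S=97.8400 intr=0.0000 cont=3.3714 V=3.3714[hold]; j=2 S=152.6958 intr=0.0000 cont=0.3882 V=0.3882[hold]  S*(2)=-
k=1: j=0 S=78.3179 intr=0.0000 cont=7.6855 V=7.6855[hold]; j=1 S=122.2283 intr=0.0000 cont=1.7905 V=1.7905[hold]  S*(1)=-
k=0: j=0 S=97.8400 intr=0.0000 cont=4.5315 V=4.5315[hold]  S*(0)=-

price = 4.5315
boundary = - - - 50.1823 40.1694 50.1823
tree:
4.5315
7.6855 1.7905
12.6839 3.3714 0.3882
20.2077 6.2556 0.8192 0.0000
30.2206 11.3885 1.7288 0.0000 0.0000
38.2356 20.2077 3.6483 0.0000 0.0000 0.0000
44.6514 30.2206 7.6989 0.0000 0.0000 0.0000 0.0000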